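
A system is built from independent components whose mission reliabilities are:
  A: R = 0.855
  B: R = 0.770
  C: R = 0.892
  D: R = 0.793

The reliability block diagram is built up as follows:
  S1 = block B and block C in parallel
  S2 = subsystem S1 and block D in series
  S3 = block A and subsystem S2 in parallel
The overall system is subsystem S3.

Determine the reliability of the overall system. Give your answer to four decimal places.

0.9671

Parallel (B and C): 1 − (1 − 0.770000)(1 − 0.892000) = 0.975160
Series ([0.975160] and D): 0.975160 × 0.793000 = 0.773302
Parallel (A and [0.773302]): 1 − (1 − 0.855000)(1 − 0.773302) = 0.9671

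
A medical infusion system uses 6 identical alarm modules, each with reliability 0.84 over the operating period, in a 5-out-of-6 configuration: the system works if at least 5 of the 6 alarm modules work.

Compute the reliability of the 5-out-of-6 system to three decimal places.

0.753

R = Σ_{i=5}^{6} C(6,i) p^i (1−p)^{6−i} with p = 0.84
C(6,5)·0.84^5·0.16^1 = 0.40148
C(6,6)·0.84^6·0.16^0 = 0.35130
Sum = 0.753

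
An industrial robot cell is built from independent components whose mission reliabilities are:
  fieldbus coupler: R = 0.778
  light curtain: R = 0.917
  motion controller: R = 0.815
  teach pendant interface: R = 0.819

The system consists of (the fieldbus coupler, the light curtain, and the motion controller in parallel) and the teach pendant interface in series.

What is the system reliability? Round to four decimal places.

Parallel (fieldbus coupler, light curtain, and motion controller): 1 − (1 − 0.778000)(1 − 0.917000)(1 − 0.815000) = 0.996591
Series ([0.996591] and teach pendant interface): 0.996591 × 0.819000 = 0.8162

0.8162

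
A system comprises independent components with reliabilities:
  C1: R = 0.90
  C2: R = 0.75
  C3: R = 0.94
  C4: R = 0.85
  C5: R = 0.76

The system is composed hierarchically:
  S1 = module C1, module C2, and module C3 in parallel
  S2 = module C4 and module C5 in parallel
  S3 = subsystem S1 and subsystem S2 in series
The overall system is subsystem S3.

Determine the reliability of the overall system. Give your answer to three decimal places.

0.963

Parallel (C1, C2, and C3): 1 − (1 − 0.90000)(1 − 0.75000)(1 − 0.94000) = 0.99850
Parallel (C4 and C5): 1 − (1 − 0.85000)(1 − 0.76000) = 0.96400
Series ([0.99850] and [0.96400]): 0.99850 × 0.96400 = 0.963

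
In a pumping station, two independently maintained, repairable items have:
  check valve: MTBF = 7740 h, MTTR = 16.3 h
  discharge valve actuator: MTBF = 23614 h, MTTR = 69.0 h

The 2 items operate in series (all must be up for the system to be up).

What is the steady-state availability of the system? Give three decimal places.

0.995

A(check valve) = MTBF/(MTBF+MTTR) = 7740/(7740+16.3) = 0.997898
A(discharge valve actuator) = MTBF/(MTBF+MTTR) = 23614/(23614+69.0) = 0.997087
Series availability: 0.997898 × 0.997087 = 0.995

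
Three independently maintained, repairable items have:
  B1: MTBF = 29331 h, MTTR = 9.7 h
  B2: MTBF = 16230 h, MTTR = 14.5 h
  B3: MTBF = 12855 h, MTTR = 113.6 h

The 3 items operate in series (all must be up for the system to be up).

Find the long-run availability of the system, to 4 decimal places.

0.9900

A(B1) = MTBF/(MTBF+MTTR) = 29331/(29331+9.7) = 0.999669
A(B2) = MTBF/(MTBF+MTTR) = 16230/(16230+14.5) = 0.999107
A(B3) = MTBF/(MTBF+MTTR) = 12855/(12855+113.6) = 0.991240
Series availability: 0.999669 × 0.999107 × 0.991240 = 0.9900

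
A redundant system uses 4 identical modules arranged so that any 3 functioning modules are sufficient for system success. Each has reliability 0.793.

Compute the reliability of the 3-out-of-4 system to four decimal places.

0.8084

R = Σ_{i=3}^{4} C(4,i) p^i (1−p)^{4−i} with p = 0.793
C(4,3)·0.793^3·0.207^1 = 0.412905
C(4,4)·0.793^4·0.207^0 = 0.395451
Sum = 0.8084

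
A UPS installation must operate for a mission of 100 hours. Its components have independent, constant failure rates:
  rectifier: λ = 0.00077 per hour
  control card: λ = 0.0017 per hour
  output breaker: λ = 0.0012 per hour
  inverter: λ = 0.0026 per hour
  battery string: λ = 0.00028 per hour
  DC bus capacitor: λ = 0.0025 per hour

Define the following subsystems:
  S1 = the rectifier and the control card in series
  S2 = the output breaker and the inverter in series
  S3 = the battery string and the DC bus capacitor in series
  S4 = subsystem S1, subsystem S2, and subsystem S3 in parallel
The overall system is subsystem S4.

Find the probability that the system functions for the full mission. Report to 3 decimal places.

0.983

R(rectifier) = exp(−0.00077 × 100) = 0.92589
R(control card) = exp(−0.0017 × 100) = 0.84366
R(output breaker) = exp(−0.0012 × 100) = 0.88692
R(inverter) = exp(−0.0026 × 100) = 0.77105
R(battery string) = exp(−0.00028 × 100) = 0.97239
R(DC bus capacitor) = exp(−0.0025 × 100) = 0.77880
Series (rectifier and control card): 0.92589 × 0.84366 = 0.78114
Series (output breaker and inverter): 0.88692 × 0.77105 = 0.68386
Series (battery string and DC bus capacitor): 0.97239 × 0.77880 = 0.75730
Parallel ([0.78114], [0.68386], and [0.75730]): 1 − (1 − 0.78114)(1 − 0.68386)(1 − 0.75730) = 0.983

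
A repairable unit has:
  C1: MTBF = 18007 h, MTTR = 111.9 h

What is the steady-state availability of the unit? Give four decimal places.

A(C1) = MTBF/(MTBF+MTTR) = 18007/(18007+111.9) = 0.9938

0.9938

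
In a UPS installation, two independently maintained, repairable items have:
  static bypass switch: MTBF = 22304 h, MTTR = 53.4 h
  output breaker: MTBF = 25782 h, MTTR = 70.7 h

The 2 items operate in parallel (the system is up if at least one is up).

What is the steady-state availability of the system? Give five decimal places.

A(static bypass switch) = MTBF/(MTBF+MTTR) = 22304/(22304+53.4) = 0.997612
A(output breaker) = MTBF/(MTBF+MTTR) = 25782/(25782+70.7) = 0.997265
Parallel availability: 1 − (1 − 0.997612)(1 − 0.997265) = 0.99999

0.99999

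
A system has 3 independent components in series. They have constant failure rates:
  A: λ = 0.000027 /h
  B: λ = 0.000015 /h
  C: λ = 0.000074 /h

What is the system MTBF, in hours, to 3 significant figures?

Series of exponential components: λ_sys = Σ λ_i
λ_sys = 0.000027 + 0.000015 + 0.000074 = 1.1600e-04 /h
MTBF = 1 / λ_sys = 8620 h

8620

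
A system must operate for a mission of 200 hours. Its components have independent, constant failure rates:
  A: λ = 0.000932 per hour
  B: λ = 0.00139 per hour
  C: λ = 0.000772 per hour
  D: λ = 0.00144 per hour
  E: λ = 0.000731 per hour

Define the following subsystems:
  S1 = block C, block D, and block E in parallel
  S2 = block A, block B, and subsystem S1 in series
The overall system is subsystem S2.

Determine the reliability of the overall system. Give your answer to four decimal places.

R(A) = exp(−0.000932 × 200) = 0.829942
R(B) = exp(−0.00139 × 200) = 0.757297
R(C) = exp(−0.000772 × 200) = 0.856929
R(D) = exp(−0.00144 × 200) = 0.749762
R(E) = exp(−0.000731 × 200) = 0.863985
Parallel (C, D, and E): 1 − (1 − 0.856929)(1 − 0.749762)(1 − 0.863985) = 0.995130
Series (A, B, and [0.995130]): 0.829942 × 0.757297 × 0.995130 = 0.6255

0.6255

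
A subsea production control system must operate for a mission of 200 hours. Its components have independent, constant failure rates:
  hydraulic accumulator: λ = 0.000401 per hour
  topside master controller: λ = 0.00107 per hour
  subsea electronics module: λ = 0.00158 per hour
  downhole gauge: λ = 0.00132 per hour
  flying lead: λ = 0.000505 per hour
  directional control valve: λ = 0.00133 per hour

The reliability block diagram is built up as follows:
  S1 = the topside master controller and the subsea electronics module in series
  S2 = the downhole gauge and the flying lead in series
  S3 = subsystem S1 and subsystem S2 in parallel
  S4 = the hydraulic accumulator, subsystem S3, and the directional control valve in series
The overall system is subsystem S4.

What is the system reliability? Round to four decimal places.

0.6184

R(hydraulic accumulator) = exp(−0.000401 × 200) = 0.922932
R(topside master controller) = exp(−0.00107 × 200) = 0.807348
R(subsea electronics module) = exp(−0.00158 × 200) = 0.729059
R(downhole gauge) = exp(−0.00132 × 200) = 0.767974
R(flying lead) = exp(−0.000505 × 200) = 0.903933
R(directional control valve) = exp(−0.00133 × 200) = 0.766439
Series (topside master controller and subsea electronics module): 0.807348 × 0.729059 = 0.588604
Series (downhole gauge and flying lead): 0.767974 × 0.903933 = 0.694197
Parallel ([0.588604] and [0.694197]): 1 − (1 − 0.588604)(1 − 0.694197) = 0.874194
Series (hydraulic accumulator, [0.874194], and directional control valve): 0.922932 × 0.874194 × 0.766439 = 0.6184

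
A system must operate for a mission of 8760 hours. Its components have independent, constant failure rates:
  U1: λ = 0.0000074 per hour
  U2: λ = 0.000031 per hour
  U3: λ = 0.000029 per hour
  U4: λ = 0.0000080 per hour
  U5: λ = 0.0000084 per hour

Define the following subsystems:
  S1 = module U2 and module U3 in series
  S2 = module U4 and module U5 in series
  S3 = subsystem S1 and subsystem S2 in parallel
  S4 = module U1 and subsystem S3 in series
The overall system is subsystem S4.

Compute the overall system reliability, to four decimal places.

R(U1) = exp(−0.0000074 × 8760) = 0.937232
R(U2) = exp(−0.000031 × 8760) = 0.762190
R(U3) = exp(−0.000029 × 8760) = 0.775661
R(U4) = exp(−0.0000080 × 8760) = 0.932319
R(U5) = exp(−0.0000084 × 8760) = 0.929058
Series (U2 and U3): 0.762190 × 0.775661 = 0.591201
Series (U4 and U5): 0.932319 × 0.929058 = 0.866178
Parallel ([0.591201] and [0.866178]): 1 − (1 − 0.591201)(1 − 0.866178) = 0.945294
Series (U1 and [0.945294]): 0.937232 × 0.945294 = 0.8860

0.8860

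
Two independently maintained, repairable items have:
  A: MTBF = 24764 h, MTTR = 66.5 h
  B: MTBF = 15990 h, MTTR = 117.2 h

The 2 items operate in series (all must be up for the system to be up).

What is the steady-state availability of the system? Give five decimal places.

A(A) = MTBF/(MTBF+MTTR) = 24764/(24764+66.5) = 0.997322
A(B) = MTBF/(MTBF+MTTR) = 15990/(15990+117.2) = 0.992724
Series availability: 0.997322 × 0.992724 = 0.99007

0.99007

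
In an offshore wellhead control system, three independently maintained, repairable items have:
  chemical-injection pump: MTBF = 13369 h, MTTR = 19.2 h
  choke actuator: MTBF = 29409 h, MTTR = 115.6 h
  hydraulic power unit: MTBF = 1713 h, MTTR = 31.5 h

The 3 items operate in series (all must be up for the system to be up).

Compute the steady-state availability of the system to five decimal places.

A(chemical-injection pump) = MTBF/(MTBF+MTTR) = 13369/(13369+19.2) = 0.998566
A(choke actuator) = MTBF/(MTBF+MTTR) = 29409/(29409+115.6) = 0.996085
A(hydraulic power unit) = MTBF/(MTBF+MTTR) = 1713/(1713+31.5) = 0.981943
Series availability: 0.998566 × 0.996085 × 0.981943 = 0.97670

0.97670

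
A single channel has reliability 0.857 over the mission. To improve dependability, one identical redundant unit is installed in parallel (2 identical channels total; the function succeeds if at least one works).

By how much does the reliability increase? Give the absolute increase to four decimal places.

R_before = 0.857
R_after = 1 − (1 − 0.857)^2 = 0.9796
ΔR = 0.9796 − 0.857 = 0.1226

0.1226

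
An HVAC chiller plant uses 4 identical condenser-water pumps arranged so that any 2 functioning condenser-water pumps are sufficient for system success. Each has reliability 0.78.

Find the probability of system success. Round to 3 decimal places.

R = Σ_{i=2}^{4} C(4,i) p^i (1−p)^{4−i} with p = 0.78
C(4,2)·0.78^2·0.22^2 = 0.17668
C(4,3)·0.78^3·0.22^1 = 0.41761
C(4,4)·0.78^4·0.22^0 = 0.37015
Sum = 0.964

0.964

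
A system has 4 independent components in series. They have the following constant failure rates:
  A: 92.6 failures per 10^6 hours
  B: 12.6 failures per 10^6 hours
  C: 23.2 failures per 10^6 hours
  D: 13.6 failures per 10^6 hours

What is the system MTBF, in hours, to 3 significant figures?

7040

Series of exponential components: λ_sys = Σ λ_i
λ_sys = 0.0000926 + 0.0000126 + 0.0000232 + 0.0000136 = 1.4200e-04 /h
MTBF = 1 / λ_sys = 7040 h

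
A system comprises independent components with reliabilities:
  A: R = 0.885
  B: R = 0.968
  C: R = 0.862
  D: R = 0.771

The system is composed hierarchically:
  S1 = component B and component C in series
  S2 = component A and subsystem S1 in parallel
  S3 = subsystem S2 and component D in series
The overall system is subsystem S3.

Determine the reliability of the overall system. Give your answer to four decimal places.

Series (B and C): 0.968000 × 0.862000 = 0.834416
Parallel (A and [0.834416]): 1 − (1 − 0.885000)(1 − 0.834416) = 0.980958
Series ([0.980958] and D): 0.980958 × 0.771000 = 0.7563

0.7563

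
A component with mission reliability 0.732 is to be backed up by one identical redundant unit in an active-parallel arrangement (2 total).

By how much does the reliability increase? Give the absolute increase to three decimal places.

R_before = 0.732
R_after = 1 − (1 − 0.732)^2 = 0.928
ΔR = 0.928 − 0.732 = 0.196

0.196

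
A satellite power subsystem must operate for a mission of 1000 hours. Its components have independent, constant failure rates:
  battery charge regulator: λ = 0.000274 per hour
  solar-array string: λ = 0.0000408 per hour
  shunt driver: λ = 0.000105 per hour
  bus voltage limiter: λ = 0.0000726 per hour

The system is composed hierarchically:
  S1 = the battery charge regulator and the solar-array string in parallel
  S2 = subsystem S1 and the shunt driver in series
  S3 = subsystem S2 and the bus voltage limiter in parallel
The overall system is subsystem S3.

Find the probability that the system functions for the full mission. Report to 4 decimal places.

R(battery charge regulator) = exp(−0.000274 × 1000) = 0.760332
R(solar-array string) = exp(−0.0000408 × 1000) = 0.960021
R(shunt driver) = exp(−0.000105 × 1000) = 0.900325
R(bus voltage limiter) = exp(−0.0000726 × 1000) = 0.929973
Parallel (battery charge regulator and solar-array string): 1 − (1 − 0.760332)(1 − 0.960021) = 0.990418
Series ([0.990418] and shunt driver): 0.990418 × 0.900325 = 0.891698
Parallel ([0.891698] and bus voltage limiter): 1 − (1 − 0.891698)(1 − 0.929973) = 0.9924

0.9924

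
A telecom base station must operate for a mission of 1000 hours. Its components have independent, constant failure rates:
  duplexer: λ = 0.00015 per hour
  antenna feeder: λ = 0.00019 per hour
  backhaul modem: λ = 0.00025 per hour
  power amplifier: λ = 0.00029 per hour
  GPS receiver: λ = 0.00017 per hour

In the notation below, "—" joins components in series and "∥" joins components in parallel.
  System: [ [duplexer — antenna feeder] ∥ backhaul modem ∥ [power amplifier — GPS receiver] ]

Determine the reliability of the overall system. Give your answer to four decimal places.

0.9765

R(duplexer) = exp(−0.00015 × 1000) = 0.860708
R(antenna feeder) = exp(−0.00019 × 1000) = 0.826959
R(backhaul modem) = exp(−0.00025 × 1000) = 0.778801
R(power amplifier) = exp(−0.00029 × 1000) = 0.748264
R(GPS receiver) = exp(−0.00017 × 1000) = 0.843665
Series (duplexer and antenna feeder): 0.860708 × 0.826959 = 0.711770
Series (power amplifier and GPS receiver): 0.748264 × 0.843665 = 0.631284
Parallel ([0.711770], backhaul modem, and [0.631284]): 1 − (1 − 0.711770)(1 − 0.778801)(1 − 0.631284) = 0.9765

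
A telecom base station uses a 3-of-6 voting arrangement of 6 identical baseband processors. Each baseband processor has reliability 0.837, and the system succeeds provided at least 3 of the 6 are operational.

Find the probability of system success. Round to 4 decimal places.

0.9920

R = Σ_{i=3}^{6} C(6,i) p^i (1−p)^{6−i} with p = 0.837
C(6,3)·0.837^3·0.163^3 = 0.050789
C(6,4)·0.837^4·0.163^2 = 0.195600
C(6,5)·0.837^5·0.163^1 = 0.401759
C(6,6)·0.837^6·0.163^0 = 0.343837
Sum = 0.9920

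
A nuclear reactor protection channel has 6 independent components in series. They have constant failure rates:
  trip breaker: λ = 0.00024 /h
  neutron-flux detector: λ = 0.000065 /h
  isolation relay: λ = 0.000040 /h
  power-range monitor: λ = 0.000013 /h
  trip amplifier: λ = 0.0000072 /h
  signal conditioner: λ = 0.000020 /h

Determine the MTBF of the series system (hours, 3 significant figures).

2600

Series of exponential components: λ_sys = Σ λ_i
λ_sys = 0.00024 + 0.000065 + 0.000040 + 0.000013 + 0.0000072 + 0.000020 = 3.8520e-04 /h
MTBF = 1 / λ_sys = 2600 h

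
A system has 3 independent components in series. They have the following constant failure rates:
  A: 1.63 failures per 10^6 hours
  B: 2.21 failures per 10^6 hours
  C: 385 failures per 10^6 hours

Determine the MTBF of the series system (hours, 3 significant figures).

2570

Series of exponential components: λ_sys = Σ λ_i
λ_sys = 0.00000163 + 0.00000221 + 0.000385 = 3.8884e-04 /h
MTBF = 1 / λ_sys = 2570 h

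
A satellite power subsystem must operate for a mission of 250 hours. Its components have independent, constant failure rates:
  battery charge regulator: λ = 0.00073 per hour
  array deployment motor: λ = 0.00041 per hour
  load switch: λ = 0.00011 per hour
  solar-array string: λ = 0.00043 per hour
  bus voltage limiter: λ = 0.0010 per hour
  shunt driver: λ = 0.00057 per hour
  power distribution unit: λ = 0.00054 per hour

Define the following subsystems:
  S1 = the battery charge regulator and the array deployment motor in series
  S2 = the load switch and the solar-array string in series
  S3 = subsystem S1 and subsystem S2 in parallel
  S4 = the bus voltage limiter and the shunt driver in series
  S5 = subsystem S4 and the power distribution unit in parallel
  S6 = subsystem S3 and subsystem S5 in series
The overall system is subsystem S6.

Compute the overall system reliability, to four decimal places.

0.9290

R(battery charge regulator) = exp(−0.00073 × 250) = 0.833185
R(array deployment motor) = exp(−0.00041 × 250) = 0.902578
R(load switch) = exp(−0.00011 × 250) = 0.972875
R(solar-array string) = exp(−0.00043 × 250) = 0.898077
R(bus voltage limiter) = exp(−0.0010 × 250) = 0.778801
R(shunt driver) = exp(−0.00057 × 250) = 0.867188
R(power distribution unit) = exp(−0.00054 × 250) = 0.873716
Series (battery charge regulator and array deployment motor): 0.833185 × 0.902578 = 0.752014
Series (load switch and solar-array string): 0.972875 × 0.898077 = 0.873717
Parallel ([0.752014] and [0.873717]): 1 − (1 − 0.752014)(1 − 0.873717) = 0.968684
Series (bus voltage limiter and shunt driver): 0.778801 × 0.867188 = 0.675367
Parallel ([0.675367] and power distribution unit): 1 − (1 − 0.675367)(1 − 0.873716) = 0.959004
Series ([0.968684] and [0.959004]): 0.968684 × 0.959004 = 0.9290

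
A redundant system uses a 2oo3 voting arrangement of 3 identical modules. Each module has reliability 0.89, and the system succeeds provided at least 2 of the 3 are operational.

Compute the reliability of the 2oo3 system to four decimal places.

R = Σ_{i=2}^{3} C(3,i) p^i (1−p)^{3−i} with p = 0.89
C(3,2)·0.89^2·0.11^1 = 0.261393
C(3,3)·0.89^3·0.11^0 = 0.704969
Sum = 0.9664

0.9664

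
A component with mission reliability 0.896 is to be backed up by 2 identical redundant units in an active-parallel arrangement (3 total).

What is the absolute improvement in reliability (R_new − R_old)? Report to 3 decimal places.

R_before = 0.896
R_after = 1 − (1 − 0.896)^3 = 0.999
ΔR = 0.999 − 0.896 = 0.103

0.103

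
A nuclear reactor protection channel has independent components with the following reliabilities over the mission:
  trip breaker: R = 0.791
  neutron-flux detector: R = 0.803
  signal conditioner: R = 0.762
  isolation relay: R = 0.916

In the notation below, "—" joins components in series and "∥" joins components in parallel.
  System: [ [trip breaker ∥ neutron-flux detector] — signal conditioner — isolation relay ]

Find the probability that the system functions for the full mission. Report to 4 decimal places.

Parallel (trip breaker and neutron-flux detector): 1 − (1 − 0.791000)(1 − 0.803000) = 0.958827
Series ([0.958827], signal conditioner, and isolation relay): 0.958827 × 0.762000 × 0.916000 = 0.6693

0.6693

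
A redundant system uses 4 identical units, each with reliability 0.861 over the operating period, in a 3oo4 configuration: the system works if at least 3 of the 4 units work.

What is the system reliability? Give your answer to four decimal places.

R = Σ_{i=3}^{4} C(4,i) p^i (1−p)^{4−i} with p = 0.861
C(4,3)·0.861^3·0.139^1 = 0.354882
C(4,4)·0.861^4·0.139^0 = 0.549557
Sum = 0.9044

0.9044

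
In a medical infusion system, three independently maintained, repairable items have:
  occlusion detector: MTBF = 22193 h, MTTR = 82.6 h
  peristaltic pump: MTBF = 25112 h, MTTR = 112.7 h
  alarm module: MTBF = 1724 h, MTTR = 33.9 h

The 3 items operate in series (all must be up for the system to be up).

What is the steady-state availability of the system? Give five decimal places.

0.97271

A(occlusion detector) = MTBF/(MTBF+MTTR) = 22193/(22193+82.6) = 0.996292
A(peristaltic pump) = MTBF/(MTBF+MTTR) = 25112/(25112+112.7) = 0.995532
A(alarm module) = MTBF/(MTBF+MTTR) = 1724/(1724+33.9) = 0.980716
Series availability: 0.996292 × 0.995532 × 0.980716 = 0.97271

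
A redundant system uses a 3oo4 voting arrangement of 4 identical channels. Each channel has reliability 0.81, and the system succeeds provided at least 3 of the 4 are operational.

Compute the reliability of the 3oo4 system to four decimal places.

R = Σ_{i=3}^{4} C(4,i) p^i (1−p)^{4−i} with p = 0.81
C(4,3)·0.81^3·0.19^1 = 0.403895
C(4,4)·0.81^4·0.19^0 = 0.430467
Sum = 0.8344

0.8344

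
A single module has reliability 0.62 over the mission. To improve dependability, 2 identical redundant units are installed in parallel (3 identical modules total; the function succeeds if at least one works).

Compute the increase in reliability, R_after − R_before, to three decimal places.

R_before = 0.62
R_after = 1 − (1 − 0.62)^3 = 0.945
ΔR = 0.945 − 0.62 = 0.325

0.325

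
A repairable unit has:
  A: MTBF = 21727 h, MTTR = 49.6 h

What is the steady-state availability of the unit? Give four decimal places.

0.9977

A(A) = MTBF/(MTBF+MTTR) = 21727/(21727+49.6) = 0.9977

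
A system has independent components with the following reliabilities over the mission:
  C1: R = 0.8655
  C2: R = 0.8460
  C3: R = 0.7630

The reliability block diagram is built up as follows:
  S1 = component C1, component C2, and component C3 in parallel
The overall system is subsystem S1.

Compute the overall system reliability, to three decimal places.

0.995

Parallel (C1, C2, and C3): 1 − (1 − 0.86550)(1 − 0.84600)(1 − 0.76300) = 0.995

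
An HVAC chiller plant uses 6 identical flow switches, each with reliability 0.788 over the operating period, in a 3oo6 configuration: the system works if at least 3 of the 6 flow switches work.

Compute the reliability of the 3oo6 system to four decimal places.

R = Σ_{i=3}^{6} C(6,i) p^i (1−p)^{6−i} with p = 0.788
C(6,3)·0.788^3·0.212^3 = 0.093243
C(6,4)·0.788^4·0.212^2 = 0.259937
C(6,5)·0.788^5·0.212^1 = 0.386472
C(6,6)·0.788^6·0.212^0 = 0.239418
Sum = 0.9791

0.9791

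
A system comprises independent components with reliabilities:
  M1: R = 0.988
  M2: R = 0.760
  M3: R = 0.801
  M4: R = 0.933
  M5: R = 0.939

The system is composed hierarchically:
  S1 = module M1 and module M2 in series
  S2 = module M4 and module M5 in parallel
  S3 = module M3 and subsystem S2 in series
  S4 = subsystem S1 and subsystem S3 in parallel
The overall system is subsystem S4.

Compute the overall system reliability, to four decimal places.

Series (M1 and M2): 0.988000 × 0.760000 = 0.750880
Parallel (M4 and M5): 1 − (1 − 0.933000)(1 − 0.939000) = 0.995913
Series (M3 and [0.995913]): 0.801000 × 0.995913 = 0.797726
Parallel ([0.750880] and [0.797726]): 1 − (1 − 0.750880)(1 − 0.797726) = 0.9496

0.9496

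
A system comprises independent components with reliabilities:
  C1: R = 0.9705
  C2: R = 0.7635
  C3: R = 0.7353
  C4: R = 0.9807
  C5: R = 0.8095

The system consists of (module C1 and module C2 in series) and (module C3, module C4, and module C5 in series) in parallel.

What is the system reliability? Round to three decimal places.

Series (C1 and C2): 0.97050 × 0.76350 = 0.74098
Series (C3, C4, and C5): 0.73530 × 0.98070 × 0.80950 = 0.58374
Parallel ([0.74098] and [0.58374]): 1 − (1 − 0.74098)(1 − 0.58374) = 0.892

0.892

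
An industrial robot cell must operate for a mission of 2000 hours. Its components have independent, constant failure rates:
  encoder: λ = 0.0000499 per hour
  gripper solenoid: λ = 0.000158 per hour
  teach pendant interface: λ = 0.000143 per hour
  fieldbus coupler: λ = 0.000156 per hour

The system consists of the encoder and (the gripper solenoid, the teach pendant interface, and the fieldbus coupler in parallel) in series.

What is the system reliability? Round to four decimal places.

0.8887

R(encoder) = exp(−0.0000499 × 2000) = 0.905018
R(gripper solenoid) = exp(−0.000158 × 2000) = 0.729059
R(teach pendant interface) = exp(−0.000143 × 2000) = 0.751263
R(fieldbus coupler) = exp(−0.000156 × 2000) = 0.731982
Parallel (gripper solenoid, teach pendant interface, and fieldbus coupler): 1 − (1 − 0.729059)(1 − 0.751263)(1 − 0.731982) = 0.981937
Series (encoder and [0.981937]): 0.905018 × 0.981937 = 0.8887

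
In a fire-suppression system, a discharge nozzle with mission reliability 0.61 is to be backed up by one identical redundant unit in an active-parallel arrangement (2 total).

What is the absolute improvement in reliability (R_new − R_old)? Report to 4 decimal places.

0.2379

R_before = 0.61
R_after = 1 − (1 − 0.61)^2 = 0.8479
ΔR = 0.8479 − 0.61 = 0.2379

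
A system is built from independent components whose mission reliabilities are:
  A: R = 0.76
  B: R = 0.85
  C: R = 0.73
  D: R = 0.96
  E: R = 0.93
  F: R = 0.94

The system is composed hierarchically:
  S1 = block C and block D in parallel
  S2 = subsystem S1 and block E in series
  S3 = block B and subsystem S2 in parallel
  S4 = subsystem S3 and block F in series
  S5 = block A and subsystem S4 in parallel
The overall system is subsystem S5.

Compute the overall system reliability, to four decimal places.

0.9829

Parallel (C and D): 1 − (1 − 0.730000)(1 − 0.960000) = 0.989200
Series ([0.989200] and E): 0.989200 × 0.930000 = 0.919956
Parallel (B and [0.919956]): 1 − (1 − 0.850000)(1 − 0.919956) = 0.987993
Series ([0.987993] and F): 0.987993 × 0.940000 = 0.928713
Parallel (A and [0.928713]): 1 − (1 − 0.760000)(1 − 0.928713) = 0.9829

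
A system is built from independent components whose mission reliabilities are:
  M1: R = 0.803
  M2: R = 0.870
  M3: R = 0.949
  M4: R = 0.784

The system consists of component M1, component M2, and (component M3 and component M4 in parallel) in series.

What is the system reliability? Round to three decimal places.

Parallel (M3 and M4): 1 − (1 − 0.94900)(1 − 0.78400) = 0.98898
Series (M1, M2, and [0.98898]): 0.80300 × 0.87000 × 0.98898 = 0.691

0.691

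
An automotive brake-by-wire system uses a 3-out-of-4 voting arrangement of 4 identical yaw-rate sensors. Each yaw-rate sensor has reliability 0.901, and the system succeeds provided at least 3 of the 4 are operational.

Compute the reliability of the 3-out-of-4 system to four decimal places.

0.9487

R = Σ_{i=3}^{4} C(4,i) p^i (1−p)^{4−i} with p = 0.901
C(4,3)·0.901^3·0.099^1 = 0.289647
C(4,4)·0.901^4·0.099^0 = 0.659021
Sum = 0.9487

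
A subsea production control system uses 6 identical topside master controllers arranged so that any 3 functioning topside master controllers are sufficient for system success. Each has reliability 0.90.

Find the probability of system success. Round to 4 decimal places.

0.9987

R = Σ_{i=3}^{6} C(6,i) p^i (1−p)^{6−i} with p = 0.90
C(6,3)·0.90^3·0.10^3 = 0.014580
C(6,4)·0.90^4·0.10^2 = 0.098415
C(6,5)·0.90^5·0.10^1 = 0.354294
C(6,6)·0.90^6·0.10^0 = 0.531441
Sum = 0.9987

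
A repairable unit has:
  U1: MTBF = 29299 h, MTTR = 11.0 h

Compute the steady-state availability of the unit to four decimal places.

0.9996

A(U1) = MTBF/(MTBF+MTTR) = 29299/(29299+11.0) = 0.9996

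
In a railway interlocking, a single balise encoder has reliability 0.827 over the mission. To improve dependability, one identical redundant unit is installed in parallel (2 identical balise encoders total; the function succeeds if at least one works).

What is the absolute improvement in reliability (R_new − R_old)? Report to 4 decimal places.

R_before = 0.827
R_after = 1 − (1 − 0.827)^2 = 0.9701
ΔR = 0.9701 − 0.827 = 0.1431

0.1431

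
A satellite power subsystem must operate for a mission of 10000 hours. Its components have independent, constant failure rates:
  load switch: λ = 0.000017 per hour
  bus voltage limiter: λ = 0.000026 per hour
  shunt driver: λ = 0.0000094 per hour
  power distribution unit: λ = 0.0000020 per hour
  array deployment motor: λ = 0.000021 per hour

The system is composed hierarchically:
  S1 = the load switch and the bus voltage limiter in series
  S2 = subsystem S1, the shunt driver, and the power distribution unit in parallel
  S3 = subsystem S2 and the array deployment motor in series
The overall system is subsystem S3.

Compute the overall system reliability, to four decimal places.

0.8101

R(load switch) = exp(−0.000017 × 10000) = 0.843665
R(bus voltage limiter) = exp(−0.000026 × 10000) = 0.771052
R(shunt driver) = exp(−0.0000094 × 10000) = 0.910283
R(power distribution unit) = exp(−0.0000020 × 10000) = 0.980199
R(array deployment motor) = exp(−0.000021 × 10000) = 0.810584
Series (load switch and bus voltage limiter): 0.843665 × 0.771052 = 0.650510
Parallel ([0.650510], shunt driver, and power distribution unit): 1 − (1 − 0.650510)(1 − 0.910283)(1 − 0.980199) = 0.999379
Series ([0.999379] and array deployment motor): 0.999379 × 0.810584 = 0.8101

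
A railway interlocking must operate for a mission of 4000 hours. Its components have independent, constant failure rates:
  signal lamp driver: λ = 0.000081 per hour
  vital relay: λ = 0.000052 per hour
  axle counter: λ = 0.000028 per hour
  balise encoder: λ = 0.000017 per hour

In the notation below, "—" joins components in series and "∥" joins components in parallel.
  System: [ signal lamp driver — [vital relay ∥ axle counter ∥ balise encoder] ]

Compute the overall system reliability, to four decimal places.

R(signal lamp driver) = exp(−0.000081 × 4000) = 0.723250
R(vital relay) = exp(−0.000052 × 4000) = 0.812207
R(axle counter) = exp(−0.000028 × 4000) = 0.894044
R(balise encoder) = exp(−0.000017 × 4000) = 0.934260
Parallel (vital relay, axle counter, and balise encoder): 1 − (1 − 0.812207)(1 − 0.894044)(1 − 0.934260) = 0.998692
Series (signal lamp driver and [0.998692]): 0.723250 × 0.998692 = 0.7223

0.7223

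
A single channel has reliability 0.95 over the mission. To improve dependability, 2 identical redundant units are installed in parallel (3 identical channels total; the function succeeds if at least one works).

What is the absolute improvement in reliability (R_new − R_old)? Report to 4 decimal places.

0.0499

R_before = 0.95
R_after = 1 − (1 − 0.95)^3 = 0.9999
ΔR = 0.9999 − 0.95 = 0.0499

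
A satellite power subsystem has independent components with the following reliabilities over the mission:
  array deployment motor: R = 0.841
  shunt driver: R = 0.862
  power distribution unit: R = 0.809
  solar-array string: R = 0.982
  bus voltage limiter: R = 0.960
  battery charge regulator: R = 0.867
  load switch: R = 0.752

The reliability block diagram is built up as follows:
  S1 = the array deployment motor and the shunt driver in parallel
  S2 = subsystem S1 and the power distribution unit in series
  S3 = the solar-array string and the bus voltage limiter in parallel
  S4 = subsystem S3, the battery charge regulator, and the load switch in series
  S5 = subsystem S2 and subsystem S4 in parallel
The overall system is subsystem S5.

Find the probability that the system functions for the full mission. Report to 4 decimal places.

Parallel (array deployment motor and shunt driver): 1 − (1 − 0.841000)(1 − 0.862000) = 0.978058
Series ([0.978058] and power distribution unit): 0.978058 × 0.809000 = 0.791249
Parallel (solar-array string and bus voltage limiter): 1 − (1 − 0.982000)(1 − 0.960000) = 0.999280
Series ([0.999280], battery charge regulator, and load switch): 0.999280 × 0.867000 × 0.752000 = 0.651515
Parallel ([0.791249] and [0.651515]): 1 − (1 − 0.791249)(1 − 0.651515) = 0.9273

0.9273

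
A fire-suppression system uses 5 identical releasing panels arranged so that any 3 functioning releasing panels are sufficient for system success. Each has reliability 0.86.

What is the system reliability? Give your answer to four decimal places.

R = Σ_{i=3}^{5} C(5,i) p^i (1−p)^{5−i} with p = 0.86
C(5,3)·0.86^3·0.14^2 = 0.124667
C(5,4)·0.86^4·0.14^1 = 0.382906
C(5,5)·0.86^5·0.14^0 = 0.470427
Sum = 0.9780

0.9780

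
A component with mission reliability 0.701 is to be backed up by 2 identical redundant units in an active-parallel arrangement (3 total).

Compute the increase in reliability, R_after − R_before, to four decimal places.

0.2723

R_before = 0.701
R_after = 1 − (1 − 0.701)^3 = 0.9733
ΔR = 0.9733 − 0.701 = 0.2723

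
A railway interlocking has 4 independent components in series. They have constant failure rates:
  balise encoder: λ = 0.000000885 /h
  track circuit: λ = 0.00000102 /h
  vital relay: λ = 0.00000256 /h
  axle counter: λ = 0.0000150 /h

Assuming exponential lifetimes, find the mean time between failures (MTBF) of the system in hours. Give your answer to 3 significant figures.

Series of exponential components: λ_sys = Σ λ_i
λ_sys = 0.000000885 + 0.00000102 + 0.00000256 + 0.0000150 = 1.9465e-05 /h
MTBF = 1 / λ_sys = 51400 h

51400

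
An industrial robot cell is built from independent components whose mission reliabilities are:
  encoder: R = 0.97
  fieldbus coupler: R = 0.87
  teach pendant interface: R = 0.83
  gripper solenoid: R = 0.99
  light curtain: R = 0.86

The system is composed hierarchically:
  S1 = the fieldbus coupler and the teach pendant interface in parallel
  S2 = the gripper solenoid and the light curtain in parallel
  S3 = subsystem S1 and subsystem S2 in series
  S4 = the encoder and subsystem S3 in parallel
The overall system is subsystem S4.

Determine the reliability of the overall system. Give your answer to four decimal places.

0.9993

Parallel (fieldbus coupler and teach pendant interface): 1 − (1 − 0.870000)(1 − 0.830000) = 0.977900
Parallel (gripper solenoid and light curtain): 1 − (1 − 0.990000)(1 − 0.860000) = 0.998600
Series ([0.977900] and [0.998600]): 0.977900 × 0.998600 = 0.976531
Parallel (encoder and [0.976531]): 1 − (1 − 0.970000)(1 − 0.976531) = 0.9993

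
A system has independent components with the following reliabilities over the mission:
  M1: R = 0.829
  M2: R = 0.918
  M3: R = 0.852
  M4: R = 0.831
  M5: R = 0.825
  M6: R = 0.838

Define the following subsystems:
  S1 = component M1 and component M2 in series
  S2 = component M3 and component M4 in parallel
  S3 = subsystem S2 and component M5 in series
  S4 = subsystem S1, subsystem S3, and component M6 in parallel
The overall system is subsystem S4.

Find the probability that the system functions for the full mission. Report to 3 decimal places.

0.992

Series (M1 and M2): 0.82900 × 0.91800 = 0.76102
Parallel (M3 and M4): 1 − (1 − 0.85200)(1 − 0.83100) = 0.97499
Series ([0.97499] and M5): 0.97499 × 0.82500 = 0.80437
Parallel ([0.76102], [0.80437], and M6): 1 − (1 − 0.76102)(1 − 0.80437)(1 − 0.83800) = 0.992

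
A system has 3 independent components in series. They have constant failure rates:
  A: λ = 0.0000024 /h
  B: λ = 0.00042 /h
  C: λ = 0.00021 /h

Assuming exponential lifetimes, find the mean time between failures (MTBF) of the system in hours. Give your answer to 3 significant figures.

Series of exponential components: λ_sys = Σ λ_i
λ_sys = 0.0000024 + 0.00042 + 0.00021 = 6.3240e-04 /h
MTBF = 1 / λ_sys = 1580 h

1580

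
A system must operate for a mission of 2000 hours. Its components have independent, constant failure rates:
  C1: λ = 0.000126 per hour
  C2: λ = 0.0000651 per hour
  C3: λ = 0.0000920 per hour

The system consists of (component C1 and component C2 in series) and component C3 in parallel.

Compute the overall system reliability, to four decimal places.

R(C1) = exp(−0.000126 × 2000) = 0.777245
R(C2) = exp(−0.0000651 × 2000) = 0.877920
R(C3) = exp(−0.0000920 × 2000) = 0.831936
Series (C1 and C2): 0.777245 × 0.877920 = 0.682359
Parallel ([0.682359] and C3): 1 − (1 − 0.682359)(1 − 0.831936) = 0.9466

0.9466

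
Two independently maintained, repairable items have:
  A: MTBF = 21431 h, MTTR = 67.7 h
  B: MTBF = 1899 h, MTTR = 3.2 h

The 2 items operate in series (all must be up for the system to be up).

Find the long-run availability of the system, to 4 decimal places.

0.9952

A(A) = MTBF/(MTBF+MTTR) = 21431/(21431+67.7) = 0.996851
A(B) = MTBF/(MTBF+MTTR) = 1899/(1899+3.2) = 0.998318
Series availability: 0.996851 × 0.998318 = 0.9952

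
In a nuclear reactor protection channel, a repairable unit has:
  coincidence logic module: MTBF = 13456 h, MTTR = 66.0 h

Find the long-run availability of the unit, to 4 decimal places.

0.9951

A(coincidence logic module) = MTBF/(MTBF+MTTR) = 13456/(13456+66.0) = 0.9951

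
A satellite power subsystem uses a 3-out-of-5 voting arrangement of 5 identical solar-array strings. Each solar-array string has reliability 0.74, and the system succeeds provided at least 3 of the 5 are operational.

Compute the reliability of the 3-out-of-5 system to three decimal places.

R = Σ_{i=3}^{5} C(5,i) p^i (1−p)^{5−i} with p = 0.74
C(5,3)·0.74^3·0.26^2 = 0.27393
C(5,4)·0.74^4·0.26^1 = 0.38983
C(5,5)·0.74^5·0.26^0 = 0.22190
Sum = 0.886

0.886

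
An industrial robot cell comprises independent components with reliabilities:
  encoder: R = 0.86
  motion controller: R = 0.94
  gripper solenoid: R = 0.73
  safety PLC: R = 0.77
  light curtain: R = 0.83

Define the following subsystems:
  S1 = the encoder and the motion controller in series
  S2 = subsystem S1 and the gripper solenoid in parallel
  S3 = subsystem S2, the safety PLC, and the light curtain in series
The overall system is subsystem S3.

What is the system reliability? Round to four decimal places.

0.6060

Series (encoder and motion controller): 0.860000 × 0.940000 = 0.808400
Parallel ([0.808400] and gripper solenoid): 1 − (1 − 0.808400)(1 − 0.730000) = 0.948268
Series ([0.948268], safety PLC, and light curtain): 0.948268 × 0.770000 × 0.830000 = 0.6060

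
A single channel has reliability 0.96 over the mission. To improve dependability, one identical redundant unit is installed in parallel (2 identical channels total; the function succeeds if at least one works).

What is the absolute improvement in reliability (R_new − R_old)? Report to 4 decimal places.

R_before = 0.96
R_after = 1 − (1 − 0.96)^2 = 0.9984
ΔR = 0.9984 − 0.96 = 0.0384

0.0384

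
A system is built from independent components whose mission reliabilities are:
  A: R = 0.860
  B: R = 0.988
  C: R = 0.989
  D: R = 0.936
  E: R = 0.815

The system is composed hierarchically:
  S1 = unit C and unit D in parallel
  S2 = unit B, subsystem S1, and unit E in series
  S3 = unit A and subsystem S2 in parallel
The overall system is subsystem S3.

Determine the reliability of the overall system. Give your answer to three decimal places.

Parallel (C and D): 1 − (1 − 0.98900)(1 − 0.93600) = 0.99930
Series (B, [0.99930], and E): 0.98800 × 0.99930 × 0.81500 = 0.80466
Parallel (A and [0.80466]): 1 − (1 − 0.86000)(1 − 0.80466) = 0.973

0.973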